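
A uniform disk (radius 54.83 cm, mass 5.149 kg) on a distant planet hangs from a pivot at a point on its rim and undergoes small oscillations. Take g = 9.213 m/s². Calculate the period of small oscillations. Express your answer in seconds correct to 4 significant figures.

1.877 s

I_cm = ½mr² = 0.77398 kg·m². The pivot is at distance d = 0.5483 m from the centre of mass.
By the parallel-axis theorem, I = I_cm + md² = 0.77398 + 1.5480 = 2.3219 kg·m².
T = 2π√(I/(mgd)) = 2π√(2.3219/(5.149 × 9.213 × 0.5483)) = 1.877 s.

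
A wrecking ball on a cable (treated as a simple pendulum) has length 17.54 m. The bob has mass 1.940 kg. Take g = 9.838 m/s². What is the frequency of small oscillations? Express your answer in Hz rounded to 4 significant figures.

0.1192 Hz

T = 2π√(L/g) = 2π√(17.54/9.838) = 8.3896 s, so f = 1/T = 0.1192 Hz.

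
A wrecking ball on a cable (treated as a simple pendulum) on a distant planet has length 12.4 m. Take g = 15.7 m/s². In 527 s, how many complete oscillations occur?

T = 2π√(L/g) = 2π√(12.4/15.7) = 5.584 s.
Number of complete oscillations = ⌊527/5.584⌋ = ⌊94.38⌋ = 94.

94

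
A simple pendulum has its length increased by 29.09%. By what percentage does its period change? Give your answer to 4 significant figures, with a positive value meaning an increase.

T ∝ √L, so T'/T = √(1.2909) = 1.1362.
Percentage change in T = (1.1362 − 1) × 100% = 13.62%.

13.62%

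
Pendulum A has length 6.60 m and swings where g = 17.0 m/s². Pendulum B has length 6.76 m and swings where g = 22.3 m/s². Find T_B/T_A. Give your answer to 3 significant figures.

0.884

T = 2π√(L/g), so T_B/T_A = √((L_B/g_B)/(L_A/g_A)) = √((6.76/22.3)/(6.60/17.0)) = 0.884.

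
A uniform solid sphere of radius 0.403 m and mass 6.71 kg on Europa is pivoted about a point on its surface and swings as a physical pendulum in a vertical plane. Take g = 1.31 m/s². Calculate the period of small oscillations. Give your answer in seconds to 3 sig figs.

I_cm = (2/5)mr² = 0.4359 kg·m². The pivot is at distance d = 0.403 m from the centre of mass.
By the parallel-axis theorem, I = I_cm + md² = 0.4359 + 1.090 = 1.526 kg·m².
T = 2π√(I/(mgd)) = 2π√(1.526/(6.71 × 1.31 × 0.403)) = 4.12 s.

4.12 s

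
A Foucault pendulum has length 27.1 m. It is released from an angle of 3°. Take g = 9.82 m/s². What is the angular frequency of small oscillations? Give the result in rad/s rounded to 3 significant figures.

ω = √(g/L) = √(9.82/27.1) = 0.602 rad/s.

0.602 rad/s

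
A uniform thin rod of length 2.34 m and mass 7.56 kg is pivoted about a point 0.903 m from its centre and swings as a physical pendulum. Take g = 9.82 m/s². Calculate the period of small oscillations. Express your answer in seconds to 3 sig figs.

2.38 s

For a physical pendulum T = 2π√(I/(mgd)), with d = 0.9030 m from pivot to centre of mass.
I_cm = mL²/12 = 7.56 × 2.34²/12 = 3.450 kg·m²; I = I_cm + md² = 3.450 + 7.56 × 0.9030² = 9.614 kg·m².
T = 2π√(9.614/(7.56 × 9.82 × 0.9030)) = 2.38 s.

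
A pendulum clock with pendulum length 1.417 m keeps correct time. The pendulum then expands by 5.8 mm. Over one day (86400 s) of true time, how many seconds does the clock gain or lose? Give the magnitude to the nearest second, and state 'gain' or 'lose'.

lose 176 s

T ∝ √L, so T'/T = √(1.42280/1.417) = 1.00204.
In 86400 s of true time the clock registers 86400/1.00204 = 86223.7 s, so it loses 176 s.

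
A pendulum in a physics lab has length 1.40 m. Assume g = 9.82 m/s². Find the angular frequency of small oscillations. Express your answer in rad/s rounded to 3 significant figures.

2.65 rad/s

ω = √(g/L) = √(9.82/1.40) = 2.65 rad/s.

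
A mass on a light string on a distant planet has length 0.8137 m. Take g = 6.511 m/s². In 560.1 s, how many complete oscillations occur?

T = 2π√(L/g) = 2π√(0.8137/6.511) = 2.2212 s.
Number of complete oscillations = ⌊560.1/2.2212⌋ = ⌊252.16⌋ = 252.

252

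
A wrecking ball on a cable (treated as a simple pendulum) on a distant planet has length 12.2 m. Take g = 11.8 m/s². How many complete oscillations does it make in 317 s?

T = 2π√(L/g) = 2π√(12.2/11.8) = 6.389 s.
Number of complete oscillations = ⌊317/6.389⌋ = ⌊49.62⌋ = 49.

49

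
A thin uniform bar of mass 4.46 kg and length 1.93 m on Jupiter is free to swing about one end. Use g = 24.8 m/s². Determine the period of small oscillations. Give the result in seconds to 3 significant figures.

For a physical pendulum T = 2π√(I/(mgd)), with d = 0.9650 m from pivot to centre of mass.
I_cm = mL²/12 = 4.46 × 1.93²/12 = 1.384 kg·m²; I = I_cm + md² = 1.384 + 4.46 × 0.9650² = 5.538 kg·m².
T = 2π√(5.538/(4.46 × 24.8 × 0.9650)) = 1.43 s.

1.43 s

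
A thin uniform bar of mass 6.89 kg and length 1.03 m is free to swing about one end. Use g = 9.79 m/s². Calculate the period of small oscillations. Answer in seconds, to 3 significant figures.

For a physical pendulum T = 2π√(I/(mgd)), with d = 0.5150 m from pivot to centre of mass.
I_cm = mL²/12 = 6.89 × 1.03²/12 = 0.6091 kg·m²; I = I_cm + md² = 0.6091 + 6.89 × 0.5150² = 2.437 kg·m².
T = 2π√(2.437/(6.89 × 9.79 × 0.5150)) = 1.66 s.

1.66 s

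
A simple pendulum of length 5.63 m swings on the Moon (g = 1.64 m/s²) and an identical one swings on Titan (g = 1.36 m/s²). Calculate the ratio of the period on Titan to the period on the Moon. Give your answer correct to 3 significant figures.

T ∝ 1/√g, so T₂/T₁ = √(g₁/g₂) = √(1.64/1.36) = 1.10.

1.10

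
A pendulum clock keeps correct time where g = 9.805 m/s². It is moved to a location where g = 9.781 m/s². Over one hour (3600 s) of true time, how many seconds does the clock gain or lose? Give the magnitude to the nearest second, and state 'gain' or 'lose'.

The clock's period scales as T ∝ 1/√g, so T'/T = √(9.805/9.781) = 1.00123.
In 3600 s of true time the clock registers 3600/1.00123 = 3595.6 s, so it loses 4 s.

lose 4 s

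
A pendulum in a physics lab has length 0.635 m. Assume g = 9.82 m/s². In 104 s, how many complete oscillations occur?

T = 2π√(L/g) = 2π√(0.635/9.82) = 1.598 s.
Number of complete oscillations = ⌊104/1.598⌋ = ⌊65.09⌋ = 65.

65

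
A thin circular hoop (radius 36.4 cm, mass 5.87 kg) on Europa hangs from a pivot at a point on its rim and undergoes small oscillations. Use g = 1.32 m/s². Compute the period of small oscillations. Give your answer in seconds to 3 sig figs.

I_cm = mr² = 0.7778 kg·m². The pivot is at distance d = 0.364 m from the centre of mass.
By the parallel-axis theorem, I = I_cm + md² = 0.7778 + 0.7778 = 1.556 kg·m².
T = 2π√(I/(mgd)) = 2π√(1.556/(5.87 × 1.32 × 0.364)) = 4.67 s.

4.67 s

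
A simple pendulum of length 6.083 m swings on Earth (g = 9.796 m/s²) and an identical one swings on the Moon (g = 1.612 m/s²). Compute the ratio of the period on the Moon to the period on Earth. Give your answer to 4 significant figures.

T ∝ 1/√g, so T₂/T₁ = √(g₁/g₂) = √(9.796/1.612) = 2.465.

2.465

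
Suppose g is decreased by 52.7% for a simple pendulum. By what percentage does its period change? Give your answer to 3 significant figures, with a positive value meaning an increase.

T ∝ 1/√g, so T'/T = 1/√(0.4730) = 1.454.
Percentage change in T = (1.454 − 1) × 100% = 45.4%.

45.4%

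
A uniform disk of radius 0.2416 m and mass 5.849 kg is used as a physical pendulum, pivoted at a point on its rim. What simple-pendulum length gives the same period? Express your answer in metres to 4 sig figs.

0.3624 m

The equivalent simple-pendulum length is L_eq = I/(md), where I is about the pivot and d = 0.24160 m.
I_cm = ½mR² = 0.17070 kg·m², so I = I_cm + md² = 0.17070 + 0.34141 = 0.51211 kg·m².
L_eq = 0.51211/(5.849 × 0.24160) = 0.3624 m.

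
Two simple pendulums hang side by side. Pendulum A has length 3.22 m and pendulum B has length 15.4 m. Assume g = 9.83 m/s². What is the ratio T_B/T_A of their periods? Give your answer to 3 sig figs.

T ∝ √L, so T_B/T_A = √(L_B/L_A) = √(15.4/3.22) = 2.19.

2.19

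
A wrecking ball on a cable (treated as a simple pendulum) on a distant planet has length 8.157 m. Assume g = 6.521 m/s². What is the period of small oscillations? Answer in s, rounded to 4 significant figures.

7.027 s

T = 2π√(L/g) = 2π√(8.157/6.521) = 2π × 1.1184 = 7.027 s.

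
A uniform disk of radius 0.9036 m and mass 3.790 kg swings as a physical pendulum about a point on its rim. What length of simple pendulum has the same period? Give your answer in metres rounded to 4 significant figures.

The equivalent simple-pendulum length is L_eq = I/(md), where I is about the pivot and d = 0.90360 m.
I_cm = ½mR² = 1.5473 kg·m², so I = I_cm + md² = 1.5473 + 3.0945 = 4.6418 kg·m².
L_eq = 4.6418/(3.790 × 0.90360) = 1.355 m.

1.355 m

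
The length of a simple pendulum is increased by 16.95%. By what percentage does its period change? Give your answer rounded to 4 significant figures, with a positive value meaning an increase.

8.143%

T ∝ √L, so T'/T = √(1.1695) = 1.0814.
Percentage change in T = (1.0814 − 1) × 100% = 8.143%.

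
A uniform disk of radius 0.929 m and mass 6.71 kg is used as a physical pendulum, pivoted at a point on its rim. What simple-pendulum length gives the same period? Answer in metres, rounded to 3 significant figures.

1.39 m

The equivalent simple-pendulum length is L_eq = I/(md), where I is about the pivot and d = 0.9290 m.
I_cm = ½mR² = 2.896 kg·m², so I = I_cm + md² = 2.896 + 5.791 = 8.687 kg·m².
L_eq = 8.687/(6.71 × 0.9290) = 1.39 m.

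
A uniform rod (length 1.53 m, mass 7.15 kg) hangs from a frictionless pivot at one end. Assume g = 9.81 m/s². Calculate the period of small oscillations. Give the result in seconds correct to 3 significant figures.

2.03 s

For a physical pendulum T = 2π√(I/(mgd)), with d = 0.7650 m from pivot to centre of mass.
I_cm = mL²/12 = 7.15 × 1.53²/12 = 1.395 kg·m²; I = I_cm + md² = 1.395 + 7.15 × 0.7650² = 5.579 kg·m².
T = 2π√(5.579/(7.15 × 9.81 × 0.7650)) = 2.03 s.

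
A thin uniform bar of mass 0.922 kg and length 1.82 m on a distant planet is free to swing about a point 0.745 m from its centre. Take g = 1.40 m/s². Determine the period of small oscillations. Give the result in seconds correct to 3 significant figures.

5.61 s

For a physical pendulum T = 2π√(I/(mgd)), with d = 0.7450 m from pivot to centre of mass.
I_cm = mL²/12 = 0.922 × 1.82²/12 = 0.2545 kg·m²; I = I_cm + md² = 0.2545 + 0.922 × 0.7450² = 0.7662 kg·m².
T = 2π√(0.7662/(0.922 × 1.40 × 0.7450)) = 5.61 s.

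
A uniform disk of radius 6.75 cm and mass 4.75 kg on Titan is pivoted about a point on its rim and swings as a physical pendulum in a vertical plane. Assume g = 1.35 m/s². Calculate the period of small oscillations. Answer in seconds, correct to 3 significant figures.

I_cm = ½mr² = 0.01082 kg·m². The pivot is at distance d = 0.0675 m from the centre of mass.
By the parallel-axis theorem, I = I_cm + md² = 0.01082 + 0.02164 = 0.03246 kg·m².
T = 2π√(I/(mgd)) = 2π√(0.03246/(4.75 × 1.35 × 0.0675)) = 1.72 s.

1.72 s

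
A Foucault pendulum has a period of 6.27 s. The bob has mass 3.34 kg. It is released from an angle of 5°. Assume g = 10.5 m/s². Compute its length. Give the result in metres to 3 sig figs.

From T = 2π√(L/g), L = gT²/(4π²) = 10.5 × 6.270²/(4π²) = 10.5 m.

10.5 m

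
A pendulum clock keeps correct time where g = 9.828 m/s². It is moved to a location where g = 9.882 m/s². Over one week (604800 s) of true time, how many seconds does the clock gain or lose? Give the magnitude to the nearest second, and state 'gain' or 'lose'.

The clock's period scales as T ∝ 1/√g, so T'/T = √(9.828/9.882) = 0.997264.
In 604800 s of true time the clock registers 604800/0.997264 = 606459.3 s, so it gains 1659 s.

gain 1659 s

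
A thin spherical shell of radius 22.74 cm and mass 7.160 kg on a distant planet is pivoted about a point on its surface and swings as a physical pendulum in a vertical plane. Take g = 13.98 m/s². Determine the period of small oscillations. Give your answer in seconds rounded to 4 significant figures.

1.035 s

I_cm = (2/3)mr² = 0.24683 kg·m². The pivot is at distance d = 0.2274 m from the centre of mass.
By the parallel-axis theorem, I = I_cm + md² = 0.24683 + 0.37025 = 0.61708 kg·m².
T = 2π√(I/(mgd)) = 2π√(0.61708/(7.160 × 13.98 × 0.2274)) = 1.035 s.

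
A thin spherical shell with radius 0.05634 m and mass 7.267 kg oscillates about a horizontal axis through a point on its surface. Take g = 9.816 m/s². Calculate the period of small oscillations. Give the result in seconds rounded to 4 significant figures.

0.6145 s

I_cm = (2/3)mr² = 0.015378 kg·m². The pivot is at distance d = 0.05634 m from the centre of mass.
By the parallel-axis theorem, I = I_cm + md² = 0.015378 + 0.023067 = 0.038445 kg·m².
T = 2π√(I/(mgd)) = 2π√(0.038445/(7.267 × 9.816 × 0.05634)) = 0.6145 s.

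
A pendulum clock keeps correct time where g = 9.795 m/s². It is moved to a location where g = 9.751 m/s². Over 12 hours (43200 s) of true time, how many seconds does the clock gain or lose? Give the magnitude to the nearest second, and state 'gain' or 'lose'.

lose 97 s

The clock's period scales as T ∝ 1/√g, so T'/T = √(9.795/9.751) = 1.00225.
In 43200 s of true time the clock registers 43200/1.00225 = 43102.9 s, so it loses 97 s.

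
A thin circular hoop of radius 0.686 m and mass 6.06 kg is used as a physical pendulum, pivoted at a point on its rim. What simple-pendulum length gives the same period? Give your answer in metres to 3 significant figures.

1.37 m

The equivalent simple-pendulum length is L_eq = I/(md), where I is about the pivot and d = 0.6860 m.
I_cm = mR² = 2.852 kg·m², so I = I_cm + md² = 2.852 + 2.852 = 5.704 kg·m².
L_eq = 5.704/(6.06 × 0.6860) = 1.37 m.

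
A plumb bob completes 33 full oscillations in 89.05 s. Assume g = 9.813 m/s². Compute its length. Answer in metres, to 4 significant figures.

T = 89.05/33 = 2.6985 s.
From T = 2π√(L/g), L = gT²/(4π²) = 9.813 × 2.6985²/(4π²) = 1.810 m.

1.810 m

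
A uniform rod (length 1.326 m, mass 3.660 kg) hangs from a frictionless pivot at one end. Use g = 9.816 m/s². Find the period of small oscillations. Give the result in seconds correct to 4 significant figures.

For a physical pendulum T = 2π√(I/(mgd)), with d = 0.66300 m from pivot to centre of mass.
I_cm = mL²/12 = 3.660 × 1.326²/12 = 0.53627 kg·m²; I = I_cm + md² = 0.53627 + 3.660 × 0.66300² = 2.1451 kg·m².
T = 2π√(2.1451/(3.660 × 9.816 × 0.66300)) = 1.886 s.

1.886 s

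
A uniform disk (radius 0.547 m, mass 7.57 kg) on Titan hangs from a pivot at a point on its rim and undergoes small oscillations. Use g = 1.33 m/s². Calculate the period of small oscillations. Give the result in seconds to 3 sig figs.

I_cm = ½mr² = 1.133 kg·m². The pivot is at distance d = 0.547 m from the centre of mass.
By the parallel-axis theorem, I = I_cm + md² = 1.133 + 2.265 = 3.398 kg·m².
T = 2π√(I/(mgd)) = 2π√(3.398/(7.57 × 1.33 × 0.547)) = 4.94 s.

4.94 s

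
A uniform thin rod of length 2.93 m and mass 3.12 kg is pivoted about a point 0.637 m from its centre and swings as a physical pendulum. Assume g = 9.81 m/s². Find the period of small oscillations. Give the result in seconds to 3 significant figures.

For a physical pendulum T = 2π√(I/(mgd)), with d = 0.6370 m from pivot to centre of mass.
I_cm = mL²/12 = 3.12 × 2.93²/12 = 2.232 kg·m²; I = I_cm + md² = 2.232 + 3.12 × 0.6370² = 3.498 kg·m².
T = 2π√(3.498/(3.12 × 9.81 × 0.6370)) = 2.66 s.

2.66 s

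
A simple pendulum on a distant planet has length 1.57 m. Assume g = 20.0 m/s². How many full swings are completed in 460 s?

T = 2π√(L/g) = 2π√(1.57/20.0) = 1.760 s.
Number of complete oscillations = ⌊460/1.760⌋ = ⌊261.3⌋ = 261.

261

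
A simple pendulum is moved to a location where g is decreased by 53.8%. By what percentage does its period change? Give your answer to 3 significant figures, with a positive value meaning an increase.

47.1%

T ∝ 1/√g, so T'/T = 1/√(0.4620) = 1.471.
Percentage change in T = (1.471 − 1) × 100% = 47.1%.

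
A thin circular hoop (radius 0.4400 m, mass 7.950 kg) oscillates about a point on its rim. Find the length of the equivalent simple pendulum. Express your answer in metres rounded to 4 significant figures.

0.8800 m

The equivalent simple-pendulum length is L_eq = I/(md), where I is about the pivot and d = 0.44000 m.
I_cm = mR² = 1.5391 kg·m², so I = I_cm + md² = 1.5391 + 1.5391 = 3.0782 kg·m².
L_eq = 3.0782/(7.950 × 0.44000) = 0.8800 m.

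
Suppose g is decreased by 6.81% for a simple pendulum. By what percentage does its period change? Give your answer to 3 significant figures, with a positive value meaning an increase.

3.59%

T ∝ 1/√g, so T'/T = 1/√(0.9319) = 1.036.
Percentage change in T = (1.036 − 1) × 100% = 3.59%.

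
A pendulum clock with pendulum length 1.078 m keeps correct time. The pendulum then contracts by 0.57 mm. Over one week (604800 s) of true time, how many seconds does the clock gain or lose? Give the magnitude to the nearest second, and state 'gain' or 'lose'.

gain 160 s

T ∝ √L, so T'/T = √(1.07743/1.078) = 0.999736.
In 604800 s of true time the clock registers 604800/0.999736 = 604960.0 s, so it gains 160 s.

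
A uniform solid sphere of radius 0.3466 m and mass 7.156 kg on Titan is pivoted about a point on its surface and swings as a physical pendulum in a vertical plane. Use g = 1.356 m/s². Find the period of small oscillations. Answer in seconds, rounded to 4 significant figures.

3.759 s

I_cm = (2/5)mr² = 0.34386 kg·m². The pivot is at distance d = 0.3466 m from the centre of mass.
By the parallel-axis theorem, I = I_cm + md² = 0.34386 + 0.85966 = 1.2035 kg·m².
T = 2π√(I/(mgd)) = 2π√(1.2035/(7.156 × 1.356 × 0.3466)) = 3.759 s.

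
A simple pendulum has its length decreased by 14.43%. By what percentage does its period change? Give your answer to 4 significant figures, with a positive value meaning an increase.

T ∝ √L, so T'/T = √(0.85570) = 0.92504.
Percentage change in T = (0.92504 − 1) × 100% = -7.496%.

-7.496%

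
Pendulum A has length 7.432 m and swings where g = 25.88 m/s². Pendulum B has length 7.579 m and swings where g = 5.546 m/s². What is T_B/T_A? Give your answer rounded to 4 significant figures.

2.181

T = 2π√(L/g), so T_B/T_A = √((L_B/g_B)/(L_A/g_A)) = √((7.579/5.546)/(7.432/25.88)) = 2.181.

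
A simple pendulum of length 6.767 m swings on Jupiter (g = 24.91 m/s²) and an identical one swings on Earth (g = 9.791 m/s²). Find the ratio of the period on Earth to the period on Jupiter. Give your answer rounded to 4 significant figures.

1.595

T ∝ 1/√g, so T₂/T₁ = √(g₁/g₂) = √(24.91/9.791) = 1.595.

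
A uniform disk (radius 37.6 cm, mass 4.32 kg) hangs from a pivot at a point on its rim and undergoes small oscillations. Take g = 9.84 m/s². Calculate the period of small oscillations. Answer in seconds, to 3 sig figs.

I_cm = ½mr² = 0.3054 kg·m². The pivot is at distance d = 0.376 m from the centre of mass.
By the parallel-axis theorem, I = I_cm + md² = 0.3054 + 0.6107 = 0.9161 kg·m².
T = 2π√(I/(mgd)) = 2π√(0.9161/(4.32 × 9.84 × 0.376)) = 1.50 s.

1.50 s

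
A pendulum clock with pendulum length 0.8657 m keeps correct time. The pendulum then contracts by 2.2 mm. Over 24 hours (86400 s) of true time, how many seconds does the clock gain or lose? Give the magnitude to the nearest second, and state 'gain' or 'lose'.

gain 110 s

T ∝ √L, so T'/T = √(0.86350/0.8657) = 0.998729.
In 86400 s of true time the clock registers 86400/0.998729 = 86510.0 s, so it gains 110 s.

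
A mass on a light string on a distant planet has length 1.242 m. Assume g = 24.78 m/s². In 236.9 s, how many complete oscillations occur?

168

T = 2π√(L/g) = 2π√(1.242/24.78) = 1.4067 s.
Number of complete oscillations = ⌊236.9/1.4067⌋ = ⌊168.41⌋ = 168.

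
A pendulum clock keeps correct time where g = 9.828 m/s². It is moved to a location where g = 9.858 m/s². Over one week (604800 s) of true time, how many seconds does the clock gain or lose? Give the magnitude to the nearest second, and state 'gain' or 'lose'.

gain 922 s

The clock's period scales as T ∝ 1/√g, so T'/T = √(9.828/9.858) = 0.998477.
In 604800 s of true time the clock registers 604800/0.998477 = 605722.4 s, so it gains 922 s.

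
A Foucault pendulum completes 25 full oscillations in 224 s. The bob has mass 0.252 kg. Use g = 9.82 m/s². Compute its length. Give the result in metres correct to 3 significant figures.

20.0 m

T = 224/25 = 8.960 s.
From T = 2π√(L/g), L = gT²/(4π²) = 9.82 × 8.960²/(4π²) = 20.0 m.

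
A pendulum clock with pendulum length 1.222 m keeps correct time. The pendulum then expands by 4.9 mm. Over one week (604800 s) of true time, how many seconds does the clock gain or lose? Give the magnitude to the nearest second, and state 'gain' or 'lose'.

lose 1209 s

T ∝ √L, so T'/T = √(1.22690/1.222) = 1.00200.
In 604800 s of true time the clock registers 604800/1.00200 = 603591.1 s, so it loses 1209 s.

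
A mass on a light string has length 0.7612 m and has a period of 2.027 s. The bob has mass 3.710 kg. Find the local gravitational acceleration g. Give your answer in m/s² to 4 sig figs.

7.314 m/s²

From T = 2π√(L/g), g = 4π²L/T² = 4π² × 0.7612/2.0270² = 7.314 m/s².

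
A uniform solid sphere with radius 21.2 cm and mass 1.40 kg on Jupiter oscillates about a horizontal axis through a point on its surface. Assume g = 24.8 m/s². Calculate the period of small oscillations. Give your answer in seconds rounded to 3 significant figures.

0.687 s

I_cm = (2/5)mr² = 0.02517 kg·m². The pivot is at distance d = 0.212 m from the centre of mass.
By the parallel-axis theorem, I = I_cm + md² = 0.02517 + 0.06292 = 0.08809 kg·m².
T = 2π√(I/(mgd)) = 2π√(0.08809/(1.40 × 24.8 × 0.212)) = 0.687 s.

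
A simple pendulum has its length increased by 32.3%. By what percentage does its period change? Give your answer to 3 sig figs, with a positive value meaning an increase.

T ∝ √L, so T'/T = √(1.323) = 1.150.
Percentage change in T = (1.150 − 1) × 100% = 15.0%.

15.0%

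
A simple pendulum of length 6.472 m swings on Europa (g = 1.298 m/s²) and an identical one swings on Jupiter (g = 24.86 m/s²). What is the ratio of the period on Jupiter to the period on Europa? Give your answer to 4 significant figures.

0.2285

T ∝ 1/√g, so T₂/T₁ = √(g₁/g₂) = √(1.298/24.86) = 0.2285.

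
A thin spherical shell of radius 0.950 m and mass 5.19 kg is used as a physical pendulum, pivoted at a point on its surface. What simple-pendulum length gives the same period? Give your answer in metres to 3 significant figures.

1.58 m

The equivalent simple-pendulum length is L_eq = I/(md), where I is about the pivot and d = 0.9500 m.
I_cm = (2/3)mR² = 3.123 kg·m², so I = I_cm + md² = 3.123 + 4.684 = 7.807 kg·m².
L_eq = 7.807/(5.19 × 0.9500) = 1.58 m.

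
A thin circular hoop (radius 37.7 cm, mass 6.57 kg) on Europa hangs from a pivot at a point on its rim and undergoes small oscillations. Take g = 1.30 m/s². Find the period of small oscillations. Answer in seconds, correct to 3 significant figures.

4.79 s

I_cm = mr² = 0.9338 kg·m². The pivot is at distance d = 0.377 m from the centre of mass.
By the parallel-axis theorem, I = I_cm + md² = 0.9338 + 0.9338 = 1.868 kg·m².
T = 2π√(I/(mgd)) = 2π√(1.868/(6.57 × 1.30 × 0.377)) = 4.79 s.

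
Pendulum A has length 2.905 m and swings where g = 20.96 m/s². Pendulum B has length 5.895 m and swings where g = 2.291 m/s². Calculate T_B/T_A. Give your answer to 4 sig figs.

T = 2π√(L/g), so T_B/T_A = √((L_B/g_B)/(L_A/g_A)) = √((5.895/2.291)/(2.905/20.96)) = 4.309.

4.309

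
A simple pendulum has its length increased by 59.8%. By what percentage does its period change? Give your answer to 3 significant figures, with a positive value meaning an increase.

T ∝ √L, so T'/T = √(1.598) = 1.264.
Percentage change in T = (1.264 − 1) × 100% = 26.4%.

26.4%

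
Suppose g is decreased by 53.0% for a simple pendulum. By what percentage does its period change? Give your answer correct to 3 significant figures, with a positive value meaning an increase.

45.9%

T ∝ 1/√g, so T'/T = 1/√(0.4700) = 1.459.
Percentage change in T = (1.459 − 1) × 100% = 45.9%.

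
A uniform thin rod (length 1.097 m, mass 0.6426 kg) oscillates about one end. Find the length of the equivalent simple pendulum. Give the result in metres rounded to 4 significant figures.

The equivalent simple-pendulum length is L_eq = I/(md), where I is about the pivot and d = 0.54850 m.
I_cm = (1/12)mL² = 0.064443 kg·m², so I = I_cm + md² = 0.064443 + 0.19333 = 0.25777 kg·m².
L_eq = 0.25777/(0.6426 × 0.54850) = 0.7313 m.

0.7313 m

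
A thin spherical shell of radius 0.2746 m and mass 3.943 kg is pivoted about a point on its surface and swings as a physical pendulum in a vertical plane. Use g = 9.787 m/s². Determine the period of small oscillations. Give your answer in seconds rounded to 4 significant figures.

I_cm = (2/3)mr² = 0.19822 kg·m². The pivot is at distance d = 0.2746 m from the centre of mass.
By the parallel-axis theorem, I = I_cm + md² = 0.19822 + 0.29732 = 0.49554 kg·m².
T = 2π√(I/(mgd)) = 2π√(0.49554/(3.943 × 9.787 × 0.2746)) = 1.359 s.

1.359 s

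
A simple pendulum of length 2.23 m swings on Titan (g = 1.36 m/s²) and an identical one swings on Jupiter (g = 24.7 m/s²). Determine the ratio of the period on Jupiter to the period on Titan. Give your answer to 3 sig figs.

0.235

T ∝ 1/√g, so T₂/T₁ = √(g₁/g₂) = √(1.36/24.7) = 0.235.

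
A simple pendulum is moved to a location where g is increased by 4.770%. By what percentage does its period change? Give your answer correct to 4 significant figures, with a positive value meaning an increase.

-2.303%

T ∝ 1/√g, so T'/T = 1/√(1.0477) = 0.97697.
Percentage change in T = (0.97697 − 1) × 100% = -2.303%.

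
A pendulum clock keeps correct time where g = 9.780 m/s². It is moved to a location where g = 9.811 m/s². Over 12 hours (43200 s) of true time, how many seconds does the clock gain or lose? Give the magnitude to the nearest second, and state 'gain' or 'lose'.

The clock's period scales as T ∝ 1/√g, so T'/T = √(9.780/9.811) = 0.998419.
In 43200 s of true time the clock registers 43200/0.998419 = 43268.4 s, so it gains 68 s.

gain 68 s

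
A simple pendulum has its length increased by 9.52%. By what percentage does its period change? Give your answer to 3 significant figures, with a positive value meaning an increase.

4.65%

T ∝ √L, so T'/T = √(1.095) = 1.047.
Percentage change in T = (1.047 − 1) × 100% = 4.65%.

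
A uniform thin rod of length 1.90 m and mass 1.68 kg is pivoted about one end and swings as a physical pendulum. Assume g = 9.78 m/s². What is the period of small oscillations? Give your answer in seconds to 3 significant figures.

2.26 s

For a physical pendulum T = 2π√(I/(mgd)), with d = 0.9500 m from pivot to centre of mass.
I_cm = mL²/12 = 1.68 × 1.90²/12 = 0.5054 kg·m²; I = I_cm + md² = 0.5054 + 1.68 × 0.9500² = 2.022 kg·m².
T = 2π√(2.022/(1.68 × 9.78 × 0.9500)) = 2.26 s.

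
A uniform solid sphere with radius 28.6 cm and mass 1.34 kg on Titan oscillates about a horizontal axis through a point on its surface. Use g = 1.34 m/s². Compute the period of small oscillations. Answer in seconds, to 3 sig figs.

3.43 s

I_cm = (2/5)mr² = 0.04384 kg·m². The pivot is at distance d = 0.286 m from the centre of mass.
By the parallel-axis theorem, I = I_cm + md² = 0.04384 + 0.1096 = 0.1534 kg·m².
T = 2π√(I/(mgd)) = 2π√(0.1534/(1.34 × 1.34 × 0.286)) = 3.43 s.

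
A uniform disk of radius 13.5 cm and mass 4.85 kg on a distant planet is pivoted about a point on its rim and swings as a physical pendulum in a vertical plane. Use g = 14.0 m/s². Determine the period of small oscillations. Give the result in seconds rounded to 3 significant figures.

I_cm = ½mr² = 0.04420 kg·m². The pivot is at distance d = 0.135 m from the centre of mass.
By the parallel-axis theorem, I = I_cm + md² = 0.04420 + 0.08839 = 0.1326 kg·m².
T = 2π√(I/(mgd)) = 2π√(0.1326/(4.85 × 14.0 × 0.135)) = 0.756 s.

0.756 s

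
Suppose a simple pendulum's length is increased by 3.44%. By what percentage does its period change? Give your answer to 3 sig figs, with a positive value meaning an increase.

1.71%

T ∝ √L, so T'/T = √(1.034) = 1.017.
Percentage change in T = (1.017 − 1) × 100% = 1.71%.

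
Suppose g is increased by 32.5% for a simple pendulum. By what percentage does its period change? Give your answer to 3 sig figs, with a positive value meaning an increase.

-13.1%

T ∝ 1/√g, so T'/T = 1/√(1.325) = 0.8687.
Percentage change in T = (0.8687 − 1) × 100% = -13.1%.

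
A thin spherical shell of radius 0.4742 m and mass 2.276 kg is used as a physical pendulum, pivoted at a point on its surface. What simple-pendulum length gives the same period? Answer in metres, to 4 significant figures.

0.7903 m

The equivalent simple-pendulum length is L_eq = I/(md), where I is about the pivot and d = 0.47420 m.
I_cm = (2/3)mR² = 0.34120 kg·m², so I = I_cm + md² = 0.34120 + 0.51179 = 0.85299 kg·m².
L_eq = 0.85299/(2.276 × 0.47420) = 0.7903 m.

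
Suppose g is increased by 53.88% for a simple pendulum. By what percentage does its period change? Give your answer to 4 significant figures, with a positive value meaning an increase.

T ∝ 1/√g, so T'/T = 1/√(1.5388) = 0.80614.
Percentage change in T = (0.80614 − 1) × 100% = -19.39%.

-19.39%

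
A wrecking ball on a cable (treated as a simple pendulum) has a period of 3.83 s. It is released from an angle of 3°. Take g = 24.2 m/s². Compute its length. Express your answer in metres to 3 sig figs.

From T = 2π√(L/g), L = gT²/(4π²) = 24.2 × 3.830²/(4π²) = 8.99 m.

8.99 m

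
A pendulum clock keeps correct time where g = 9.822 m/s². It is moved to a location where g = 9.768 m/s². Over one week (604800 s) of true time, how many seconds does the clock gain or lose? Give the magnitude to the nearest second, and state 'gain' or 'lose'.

The clock's period scales as T ∝ 1/√g, so T'/T = √(9.822/9.768) = 1.00276.
In 604800 s of true time the clock registers 604800/1.00276 = 603135.2 s, so it loses 1665 s.

lose 1665 s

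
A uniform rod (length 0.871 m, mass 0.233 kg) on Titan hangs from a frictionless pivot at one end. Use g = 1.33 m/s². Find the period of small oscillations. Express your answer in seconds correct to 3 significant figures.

For a physical pendulum T = 2π√(I/(mgd)), with d = 0.4355 m from pivot to centre of mass.
I_cm = mL²/12 = 0.233 × 0.871²/12 = 0.01473 kg·m²; I = I_cm + md² = 0.01473 + 0.233 × 0.4355² = 0.05892 kg·m².
T = 2π√(0.05892/(0.233 × 1.33 × 0.4355)) = 4.15 s.

4.15 s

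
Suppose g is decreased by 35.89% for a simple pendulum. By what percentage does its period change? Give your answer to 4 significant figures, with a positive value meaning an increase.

T ∝ 1/√g, so T'/T = 1/√(0.64110) = 1.2489.
Percentage change in T = (1.2489 − 1) × 100% = 24.89%.

24.89%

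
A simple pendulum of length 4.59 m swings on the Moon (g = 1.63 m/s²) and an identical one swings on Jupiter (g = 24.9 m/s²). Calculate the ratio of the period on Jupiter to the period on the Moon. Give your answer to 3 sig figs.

0.256

T ∝ 1/√g, so T₂/T₁ = √(g₁/g₂) = √(1.63/24.9) = 0.256.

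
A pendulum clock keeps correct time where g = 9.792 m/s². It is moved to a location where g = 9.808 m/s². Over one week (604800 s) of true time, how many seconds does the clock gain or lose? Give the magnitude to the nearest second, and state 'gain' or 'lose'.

The clock's period scales as T ∝ 1/√g, so T'/T = √(9.792/9.808) = 0.999184.
In 604800 s of true time the clock registers 604800/0.999184 = 605293.9 s, so it gains 494 s.

gain 494 s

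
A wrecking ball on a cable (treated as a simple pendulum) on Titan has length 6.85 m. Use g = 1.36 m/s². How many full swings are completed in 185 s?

T = 2π√(L/g) = 2π√(6.85/1.36) = 14.10 s.
Number of complete oscillations = ⌊185/14.10⌋ = ⌊13.12⌋ = 13.

13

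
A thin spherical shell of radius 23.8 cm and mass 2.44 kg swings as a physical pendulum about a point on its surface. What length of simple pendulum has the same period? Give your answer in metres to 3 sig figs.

The equivalent simple-pendulum length is L_eq = I/(md), where I is about the pivot and d = 0.2380 m.
I_cm = (2/3)mR² = 0.09214 kg·m², so I = I_cm + md² = 0.09214 + 0.1382 = 0.2304 kg·m².
L_eq = 0.2304/(2.44 × 0.2380) = 0.397 m.

0.397 m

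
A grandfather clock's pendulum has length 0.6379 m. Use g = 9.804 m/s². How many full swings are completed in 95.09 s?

59

T = 2π√(L/g) = 2π√(0.6379/9.804) = 1.6027 s.
Number of complete oscillations = ⌊95.09/1.6027⌋ = ⌊59.331⌋ = 59.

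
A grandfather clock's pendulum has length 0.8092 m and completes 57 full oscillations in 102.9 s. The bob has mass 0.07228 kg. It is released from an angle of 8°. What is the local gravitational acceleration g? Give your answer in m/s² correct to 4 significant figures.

T = 102.9/57 = 1.8053 s.
From T = 2π√(L/g), g = 4π²L/T² = 4π² × 0.8092/1.8053² = 9.802 m/s².

9.802 m/s²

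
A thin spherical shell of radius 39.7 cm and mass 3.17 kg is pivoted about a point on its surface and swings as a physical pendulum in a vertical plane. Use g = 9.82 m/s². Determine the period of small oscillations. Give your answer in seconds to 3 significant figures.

1.63 s

I_cm = (2/3)mr² = 0.3331 kg·m². The pivot is at distance d = 0.397 m from the centre of mass.
By the parallel-axis theorem, I = I_cm + md² = 0.3331 + 0.4996 = 0.8327 kg·m².
T = 2π√(I/(mgd)) = 2π√(0.8327/(3.17 × 9.82 × 0.397)) = 1.63 s.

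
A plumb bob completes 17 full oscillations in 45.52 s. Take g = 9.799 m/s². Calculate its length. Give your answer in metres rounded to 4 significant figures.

T = 45.52/17 = 2.6776 s.
From T = 2π√(L/g), L = gT²/(4π²) = 9.799 × 2.6776²/(4π²) = 1.780 m.

1.780 m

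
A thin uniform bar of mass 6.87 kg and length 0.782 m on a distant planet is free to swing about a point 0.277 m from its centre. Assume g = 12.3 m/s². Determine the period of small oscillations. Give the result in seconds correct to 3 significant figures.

1.22 s

For a physical pendulum T = 2π√(I/(mgd)), with d = 0.2770 m from pivot to centre of mass.
I_cm = mL²/12 = 6.87 × 0.782²/12 = 0.3501 kg·m²; I = I_cm + md² = 0.3501 + 6.87 × 0.2770² = 0.8772 kg·m².
T = 2π√(0.8772/(6.87 × 12.3 × 0.2770)) = 1.22 s.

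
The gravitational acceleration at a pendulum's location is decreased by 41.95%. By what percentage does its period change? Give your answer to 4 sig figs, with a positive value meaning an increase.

T ∝ 1/√g, so T'/T = 1/√(0.58050) = 1.3125.
Percentage change in T = (1.3125 − 1) × 100% = 31.25%.

31.25%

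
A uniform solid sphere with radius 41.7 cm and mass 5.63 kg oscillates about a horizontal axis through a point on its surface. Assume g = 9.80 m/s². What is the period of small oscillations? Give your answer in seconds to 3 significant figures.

1.53 s

I_cm = (2/5)mr² = 0.3916 kg·m². The pivot is at distance d = 0.417 m from the centre of mass.
By the parallel-axis theorem, I = I_cm + md² = 0.3916 + 0.9790 = 1.371 kg·m².
T = 2π√(I/(mgd)) = 2π√(1.371/(5.63 × 9.80 × 0.417)) = 1.53 s.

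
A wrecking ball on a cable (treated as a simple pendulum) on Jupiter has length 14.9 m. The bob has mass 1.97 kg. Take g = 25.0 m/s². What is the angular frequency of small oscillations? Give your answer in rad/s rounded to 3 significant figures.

1.30 rad/s

ω = √(g/L) = √(25.0/14.9) = 1.30 rad/s.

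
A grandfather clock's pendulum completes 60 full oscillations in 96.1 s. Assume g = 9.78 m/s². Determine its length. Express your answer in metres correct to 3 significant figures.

0.636 m

T = 96.1/60 = 1.602 s.
From T = 2π√(L/g), L = gT²/(4π²) = 9.78 × 1.602²/(4π²) = 0.636 m.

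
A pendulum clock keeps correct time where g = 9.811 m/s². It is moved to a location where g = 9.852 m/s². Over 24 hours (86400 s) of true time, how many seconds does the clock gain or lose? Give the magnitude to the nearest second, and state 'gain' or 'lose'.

gain 180 s

The clock's period scales as T ∝ 1/√g, so T'/T = √(9.811/9.852) = 0.997917.
In 86400 s of true time the clock registers 86400/0.997917 = 86580.3 s, so it gains 180 s.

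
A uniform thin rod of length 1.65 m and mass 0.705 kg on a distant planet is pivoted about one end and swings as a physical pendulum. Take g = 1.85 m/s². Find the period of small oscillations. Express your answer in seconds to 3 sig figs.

For a physical pendulum T = 2π√(I/(mgd)), with d = 0.8250 m from pivot to centre of mass.
I_cm = mL²/12 = 0.705 × 1.65²/12 = 0.1599 kg·m²; I = I_cm + md² = 0.1599 + 0.705 × 0.8250² = 0.6398 kg·m².
T = 2π√(0.6398/(0.705 × 1.85 × 0.8250)) = 4.84 s.

4.84 s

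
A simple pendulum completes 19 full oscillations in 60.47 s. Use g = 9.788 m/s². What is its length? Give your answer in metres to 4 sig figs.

T = 60.47/19 = 3.1826 s.
From T = 2π√(L/g), L = gT²/(4π²) = 9.788 × 3.1826²/(4π²) = 2.511 m.

2.511 m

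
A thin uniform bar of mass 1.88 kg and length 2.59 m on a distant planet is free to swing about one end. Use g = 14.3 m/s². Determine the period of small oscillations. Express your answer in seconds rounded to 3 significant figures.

2.18 s

For a physical pendulum T = 2π√(I/(mgd)), with d = 1.295 m from pivot to centre of mass.
I_cm = mL²/12 = 1.88 × 2.59²/12 = 1.051 kg·m²; I = I_cm + md² = 1.051 + 1.88 × 1.295² = 4.204 kg·m².
T = 2π√(4.204/(1.88 × 14.3 × 1.295)) = 2.18 s.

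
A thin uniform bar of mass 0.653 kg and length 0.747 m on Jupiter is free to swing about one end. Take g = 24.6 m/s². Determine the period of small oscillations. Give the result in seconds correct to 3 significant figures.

For a physical pendulum T = 2π√(I/(mgd)), with d = 0.3735 m from pivot to centre of mass.
I_cm = mL²/12 = 0.653 × 0.747²/12 = 0.03036 kg·m²; I = I_cm + md² = 0.03036 + 0.653 × 0.3735² = 0.1215 kg·m².
T = 2π√(0.1215/(0.653 × 24.6 × 0.3735)) = 0.894 s.

0.894 s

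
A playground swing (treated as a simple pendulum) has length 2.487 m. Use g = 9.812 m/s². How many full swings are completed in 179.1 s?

56

T = 2π√(L/g) = 2π√(2.487/9.812) = 3.1633 s.
Number of complete oscillations = ⌊179.1/3.1633⌋ = ⌊56.618⌋ = 56.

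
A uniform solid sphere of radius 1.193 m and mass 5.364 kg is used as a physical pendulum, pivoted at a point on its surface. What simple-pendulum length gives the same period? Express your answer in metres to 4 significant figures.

The equivalent simple-pendulum length is L_eq = I/(md), where I is about the pivot and d = 1.1930 m.
I_cm = (2/5)mR² = 3.0537 kg·m², so I = I_cm + md² = 3.0537 + 7.6343 = 10.688 kg·m².
L_eq = 10.688/(5.364 × 1.1930) = 1.670 m.

1.670 m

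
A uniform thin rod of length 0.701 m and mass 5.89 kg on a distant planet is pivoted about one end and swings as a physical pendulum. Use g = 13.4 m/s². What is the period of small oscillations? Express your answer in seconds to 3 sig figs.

For a physical pendulum T = 2π√(I/(mgd)), with d = 0.3505 m from pivot to centre of mass.
I_cm = mL²/12 = 5.89 × 0.701²/12 = 0.2412 kg·m²; I = I_cm + md² = 0.2412 + 5.89 × 0.3505² = 0.9648 kg·m².
T = 2π√(0.9648/(5.89 × 13.4 × 0.3505)) = 1.17 s.

1.17 s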